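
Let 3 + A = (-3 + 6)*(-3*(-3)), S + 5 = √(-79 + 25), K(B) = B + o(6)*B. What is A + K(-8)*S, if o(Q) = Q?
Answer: 304 - 168*I*√6 ≈ 304.0 - 411.51*I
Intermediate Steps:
K(B) = 7*B (K(B) = B + 6*B = 7*B)
S = -5 + 3*I*√6 (S = -5 + √(-79 + 25) = -5 + √(-54) = -5 + 3*I*√6 ≈ -5.0 + 7.3485*I)
A = 24 (A = -3 + (-3 + 6)*(-3*(-3)) = -3 + 3*9 = -3 + 27 = 24)
A + K(-8)*S = 24 + (7*(-8))*(-5 + 3*I*√6) = 24 - 56*(-5 + 3*I*√6) = 24 + (280 - 168*I*√6) = 304 - 168*I*√6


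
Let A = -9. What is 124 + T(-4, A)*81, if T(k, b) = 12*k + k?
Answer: -4088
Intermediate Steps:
T(k, b) = 13*k
124 + T(-4, A)*81 = 124 + (13*(-4))*81 = 124 - 52*81 = 124 - 4212 = -4088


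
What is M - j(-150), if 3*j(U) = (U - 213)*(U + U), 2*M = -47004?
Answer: -59802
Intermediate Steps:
M = -23502 (M = (1/2)*(-47004) = -23502)
j(U) = 2*U*(-213 + U)/3 (j(U) = ((U - 213)*(U + U))/3 = ((-213 + U)*(2*U))/3 = (2*U*(-213 + U))/3 = 2*U*(-213 + U)/3)
M - j(-150) = -23502 - 2*(-150)*(-213 - 150)/3 = -23502 - 2*(-150)*(-363)/3 = -23502 - 1*36300 = -23502 - 36300 = -59802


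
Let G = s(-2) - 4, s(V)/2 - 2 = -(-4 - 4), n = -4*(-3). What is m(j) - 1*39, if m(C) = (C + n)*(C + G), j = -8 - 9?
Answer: -34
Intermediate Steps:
n = 12
s(V) = 20 (s(V) = 4 + 2*(-(-4 - 4)) = 4 + 2*(-1*(-8)) = 4 + 2*8 = 4 + 16 = 20)
G = 16 (G = 20 - 4 = 16)
j = -17
m(C) = (12 + C)*(16 + C) (m(C) = (C + 12)*(C + 16) = (12 + C)*(16 + C))
m(j) - 1*39 = (192 + (-17)² + 28*(-17)) - 1*39 = (192 + 289 - 476) - 39 = 5 - 39 = -34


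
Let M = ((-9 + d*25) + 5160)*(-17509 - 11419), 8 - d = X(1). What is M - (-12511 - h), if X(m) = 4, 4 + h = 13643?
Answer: -151874778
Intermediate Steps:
h = 13639 (h = -4 + 13643 = 13639)
d = 4 (d = 8 - 1*4 = 8 - 4 = 4)
M = -151900928 (M = ((-9 + 4*25) + 5160)*(-17509 - 11419) = ((-9 + 100) + 5160)*(-28928) = (91 + 5160)*(-28928) = 5251*(-28928) = -151900928)
M - (-12511 - h) = -151900928 - (-12511 - 1*13639) = -151900928 - (-12511 - 13639) = -151900928 - 1*(-26150) = -151900928 + 26150 = -151874778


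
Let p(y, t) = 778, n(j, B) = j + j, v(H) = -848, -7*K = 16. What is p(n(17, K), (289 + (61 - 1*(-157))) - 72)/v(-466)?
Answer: -389/424 ≈ -0.91745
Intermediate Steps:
K = -16/7 (K = -⅐*16 = -16/7 ≈ -2.2857)
n(j, B) = 2*j
p(n(17, K), (289 + (61 - 1*(-157))) - 72)/v(-466) = 778/(-848) = 778*(-1/848) = -389/424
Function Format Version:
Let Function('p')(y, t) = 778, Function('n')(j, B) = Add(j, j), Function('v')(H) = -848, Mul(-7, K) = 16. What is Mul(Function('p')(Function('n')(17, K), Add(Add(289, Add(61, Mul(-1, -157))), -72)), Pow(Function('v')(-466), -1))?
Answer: Rational(-389, 424) ≈ -0.91745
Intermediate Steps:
K = Rational(-16, 7) (K = Mul(Rational(-1, 7), 16) = Rational(-16, 7) ≈ -2.2857)
Function('n')(j, B) = Mul(2, j)
Mul(Function('p')(Function('n')(17, K), Add(Add(289, Add(61, Mul(-1, -157))), -72)), Pow(Function('v')(-466), -1)) = Mul(778, Pow(-848, -1)) = Mul(778, Rational(-1, 848)) = Rational(-389, 424)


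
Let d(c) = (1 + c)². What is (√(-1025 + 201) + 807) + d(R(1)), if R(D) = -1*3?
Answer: 811 + 2*I*√206 ≈ 811.0 + 28.705*I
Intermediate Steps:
R(D) = -3
(√(-1025 + 201) + 807) + d(R(1)) = (√(-1025 + 201) + 807) + (1 - 3)² = (√(-824) + 807) + (-2)² = (2*I*√206 + 807) + 4 = (807 + 2*I*√206) + 4 = 811 + 2*I*√206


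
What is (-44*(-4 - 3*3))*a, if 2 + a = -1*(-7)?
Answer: 2860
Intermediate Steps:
a = 5 (a = -2 - 1*(-7) = -2 + 7 = 5)
(-44*(-4 - 3*3))*a = -44*(-4 - 3*3)*5 = -44*(-4 - 9)*5 = -44*(-13)*5 = 572*5 = 2860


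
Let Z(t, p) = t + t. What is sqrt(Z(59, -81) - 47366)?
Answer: 4*I*sqrt(2953) ≈ 217.37*I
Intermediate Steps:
Z(t, p) = 2*t
sqrt(Z(59, -81) - 47366) = sqrt(2*59 - 47366) = sqrt(118 - 47366) = sqrt(-47248) = 4*I*sqrt(2953)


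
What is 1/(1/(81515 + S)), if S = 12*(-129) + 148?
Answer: 80115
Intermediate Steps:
S = -1400 (S = -1548 + 148 = -1400)
1/(1/(81515 + S)) = 1/(1/(81515 - 1400)) = 1/(1/80115) = 80115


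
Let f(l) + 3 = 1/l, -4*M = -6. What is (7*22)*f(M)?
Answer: -1078/3 ≈ -359.33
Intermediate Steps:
M = 3/2 (M = -1/4*(-6) = 3/2 ≈ 1.5000)
f(l) = -3 + 1/l
(7*22)*f(M) = (7*22)*(-3 + 1/(3/2)) = 154*(-3 + 2/3) = 154*(-7/3) = -1078/3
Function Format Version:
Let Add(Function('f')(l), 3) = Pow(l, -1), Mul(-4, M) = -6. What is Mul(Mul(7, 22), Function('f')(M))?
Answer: Rational(-1078, 3) ≈ -359.33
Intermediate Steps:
M = Rational(3, 2) (M = Mul(Rational(-1, 4), -6) = Rational(3, 2) ≈ 1.5000)
Function('f')(l) = Add(-3, Pow(l, -1))
Mul(Mul(7, 22), Function('f')(M)) = Mul(Mul(7, 22), Add(-3, Pow(Rational(3, 2), -1))) = Mul(154, Add(-3, Rational(2, 3))) = Mul(154, Rational(-7, 3)) = Rational(-1078, 3)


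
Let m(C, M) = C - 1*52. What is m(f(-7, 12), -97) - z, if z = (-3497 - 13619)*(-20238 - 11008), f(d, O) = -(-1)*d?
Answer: -534806595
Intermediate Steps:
f(d, O) = d
m(C, M) = -52 + C (m(C, M) = C - 52 = -52 + C)
z = 534806536 (z = -17116*(-31246) = 534806536)
m(f(-7, 12), -97) - z = (-52 - 7) - 1*534806536 = -59 - 534806536 = -534806595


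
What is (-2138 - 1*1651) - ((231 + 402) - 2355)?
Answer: -2067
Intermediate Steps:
(-2138 - 1*1651) - ((231 + 402) - 2355) = (-2138 - 1651) - (633 - 2355) = -3789 - 1*(-1722) = -3789 + 1722 = -2067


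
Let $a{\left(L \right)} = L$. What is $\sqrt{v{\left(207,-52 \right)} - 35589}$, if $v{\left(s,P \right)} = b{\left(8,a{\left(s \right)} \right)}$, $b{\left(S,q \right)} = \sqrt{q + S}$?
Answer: $\sqrt{-35589 + \sqrt{215}} \approx 188.61 i$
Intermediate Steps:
$b{\left(S,q \right)} = \sqrt{S + q}$
$v{\left(s,P \right)} = \sqrt{8 + s}$
$\sqrt{v{\left(207,-52 \right)} - 35589} = \sqrt{\sqrt{8 + 207} - 35589} = \sqrt{\sqrt{215} - 35589} = \sqrt{-35589 + \sqrt{215}}$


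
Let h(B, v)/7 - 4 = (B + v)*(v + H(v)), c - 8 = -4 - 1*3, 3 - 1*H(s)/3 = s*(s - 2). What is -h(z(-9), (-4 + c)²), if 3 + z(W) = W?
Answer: -3619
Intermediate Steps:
z(W) = -3 + W
H(s) = 9 - 3*s*(-2 + s) (H(s) = 9 - 3*s*(s - 2) = 9 - 3*s*(-2 + s))
c = 1 (c = 8 + (-4 - 1*3) = 8 + (-4 - 3) = 8 - 7 = 1)
h(B, v) = 28 + 7*(B + v)*(9 - 3*v² + 7*v) (h(B, v) = 28 + 7*((B + v)*(v + (9 - 3*v² + 6*v))) = 28 + 7*((B + v)*(9 - 3*v² + 7*v)) = 28 + 7*(B + v)*(9 - 3*v² + 7*v))
-h(z(-9), (-4 + c)²) = -(28 - 21*(-4 + 1)⁶ + 49*((-4 + 1)²)² + 63*(-3 - 9) + 63*(-4 + 1)² - 21*(-3 - 9)*((-4 + 1)²)² + 49*(-3 - 9)*(-4 + 1)²) = -(28 - 21*((-3)²)³ + 49*((-3)²)² + 63*(-12) + 63*(-3)² - 21*(-12)*((-3)²)² + 49*(-12)*(-3)²) = -(28 - 21*9³ + 49*9² - 756 + 63*9 - 21*(-12)*9² + 49*(-12)*9) = -(28 - 21*729 + 49*81 - 756 + 567 - 21*(-12)*81 - 5292) = -(28 - 15309 + 3969 - 756 + 567 + 20412 - 5292) = -1*3619 = -3619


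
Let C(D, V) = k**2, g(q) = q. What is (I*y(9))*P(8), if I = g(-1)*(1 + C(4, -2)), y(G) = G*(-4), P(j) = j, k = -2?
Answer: 1440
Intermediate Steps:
C(D, V) = 4 (C(D, V) = (-2)**2 = 4)
y(G) = -4*G
I = -5 (I = -(1 + 4) = -1*5 = -5)
(I*y(9))*P(8) = -(-20)*9*8 = -5*(-36)*8 = 180*8 = 1440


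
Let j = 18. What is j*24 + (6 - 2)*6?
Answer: 456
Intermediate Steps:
j*24 + (6 - 2)*6 = 18*24 + (6 - 2)*6 = 432 + 4*6 = 432 + 24 = 456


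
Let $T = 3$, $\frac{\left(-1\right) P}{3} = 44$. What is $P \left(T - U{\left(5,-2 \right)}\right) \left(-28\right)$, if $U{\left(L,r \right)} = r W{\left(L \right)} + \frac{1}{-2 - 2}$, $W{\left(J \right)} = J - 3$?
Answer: $26796$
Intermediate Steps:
$P = -132$ ($P = \left(-3\right) 44 = -132$)
$W{\left(J \right)} = -3 + J$
$U{\left(L,r \right)} = - \frac{1}{4} + r \left(-3 + L\right)$ ($U{\left(L,r \right)} = r \left(-3 + L\right) + \frac{1}{-2 - 2} = r \left(-3 + L\right) + \frac{1}{-4} = r \left(-3 + L\right) - \frac{1}{4} = - \frac{1}{4} + r \left(-3 + L\right)$)
$P \left(T - U{\left(5,-2 \right)}\right) \left(-28\right) = - 132 \left(3 - \left(- \frac{1}{4} - 2 \left(-3 + 5\right)\right)\right) \left(-28\right) = - 132 \left(3 - \left(- \frac{1}{4} - 4\right)\right) \left(-28\right) = - 132 \left(3 - - \frac{17}{4}\right) \left(-28\right) = - 132 \left(3 + \frac{17}{4}\right) \left(-28\right) = \left(-132\right) \frac{29}{4} \left(-28\right) = \left(-957\right) \left(-28\right) = 26796$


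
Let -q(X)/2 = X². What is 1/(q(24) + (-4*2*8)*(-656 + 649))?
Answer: -1/704 ≈ -0.0014205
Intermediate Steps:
q(X) = -2*X²
1/(q(24) + (-4*2*8)*(-656 + 649)) = 1/(-2*24² + (-4*2*8)*(-656 + 649)) = 1/(-2*576 - 8*8*(-7)) = 1/(-1152 - 64*(-7)) = 1/(-1152 + 448) = 1/(-704) = -1/704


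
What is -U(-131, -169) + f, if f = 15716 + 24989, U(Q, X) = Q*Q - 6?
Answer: 23550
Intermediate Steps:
U(Q, X) = -6 + Q² (U(Q, X) = Q² - 6 = -6 + Q²)
f = 40705
-U(-131, -169) + f = -(-6 + (-131)²) + 40705 = -(-6 + 17161) + 40705 = -1*17155 + 40705 = -17155 + 40705 = 23550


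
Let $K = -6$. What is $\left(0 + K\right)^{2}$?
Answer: $36$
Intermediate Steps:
$\left(0 + K\right)^{2} = \left(0 - 6\right)^{2} = \left(-6\right)^{2} = 36$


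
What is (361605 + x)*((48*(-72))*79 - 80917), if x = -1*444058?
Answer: 29183497273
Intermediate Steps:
x = -444058
(361605 + x)*((48*(-72))*79 - 80917) = (361605 - 444058)*((48*(-72))*79 - 80917) = -82453*(-3456*79 - 80917) = -82453*(-273024 - 80917) = -82453*(-353941) = 29183497273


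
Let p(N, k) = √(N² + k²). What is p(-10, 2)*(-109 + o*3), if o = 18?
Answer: -110*√26 ≈ -560.89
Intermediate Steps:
p(-10, 2)*(-109 + o*3) = √((-10)² + 2²)*(-109 + 18*3) = √(100 + 4)*(-109 + 54) = √104*(-55) = (2*√26)*(-55) = -110*√26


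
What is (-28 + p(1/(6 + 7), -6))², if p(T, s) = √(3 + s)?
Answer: (28 - I*√3)² ≈ 781.0 - 96.995*I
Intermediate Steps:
(-28 + p(1/(6 + 7), -6))² = (-28 + √(3 - 6))² = (-28 + √(-3))² = (-28 + I*√3)²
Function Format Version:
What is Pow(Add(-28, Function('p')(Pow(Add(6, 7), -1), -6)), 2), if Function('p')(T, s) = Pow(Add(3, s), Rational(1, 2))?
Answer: Pow(Add(28, Mul(-1, I, Pow(3, Rational(1, 2)))), 2) ≈ Add(781.00, Mul(-96.995, I))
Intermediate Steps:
Pow(Add(-28, Function('p')(Pow(Add(6, 7), -1), -6)), 2) = Pow(Add(-28, Pow(Add(3, -6), Rational(1, 2))), 2) = Pow(Add(-28, Pow(-3, Rational(1, 2))), 2) = Pow(Add(-28, Mul(I, Pow(3, Rational(1, 2)))), 2)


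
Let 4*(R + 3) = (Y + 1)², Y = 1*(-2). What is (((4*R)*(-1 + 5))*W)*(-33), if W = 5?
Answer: 7260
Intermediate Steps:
Y = -2
R = -11/4 (R = -3 + (-2 + 1)²/4 = -3 + (¼)*(-1)² = -3 + (¼)*1 = -3 + ¼ = -11/4 ≈ -2.7500)
(((4*R)*(-1 + 5))*W)*(-33) = (((4*(-11/4))*(-1 + 5))*5)*(-33) = (-11*4*5)*(-33) = -44*5*(-33) = -220*(-33) = 7260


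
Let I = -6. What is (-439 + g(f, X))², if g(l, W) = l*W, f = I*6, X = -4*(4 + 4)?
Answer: 508369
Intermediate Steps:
X = -32 (X = -4*8 = -32)
f = -36 (f = -6*6 = -36)
g(l, W) = W*l
(-439 + g(f, X))² = (-439 - 32*(-36))² = (-439 + 1152)² = 713² = 508369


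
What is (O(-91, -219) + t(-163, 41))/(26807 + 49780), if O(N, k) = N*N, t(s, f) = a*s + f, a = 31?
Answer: 467/10941 ≈ 0.042683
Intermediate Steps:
t(s, f) = f + 31*s (t(s, f) = 31*s + f = f + 31*s)
O(N, k) = N**2
(O(-91, -219) + t(-163, 41))/(26807 + 49780) = ((-91)**2 + (41 + 31*(-163)))/(26807 + 49780) = (8281 + (41 - 5053))/76587 = (8281 - 5012)*(1/76587) = 3269*(1/76587) = 467/10941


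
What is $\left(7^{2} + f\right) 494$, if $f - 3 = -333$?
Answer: $-138814$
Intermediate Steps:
$f = -330$ ($f = 3 - 333 = -330$)
$\left(7^{2} + f\right) 494 = \left(7^{2} - 330\right) 494 = \left(49 - 330\right) 494 = \left(-281\right) 494 = -138814$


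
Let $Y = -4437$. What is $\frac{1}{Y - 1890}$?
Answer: $- \frac{1}{6327} \approx -0.00015805$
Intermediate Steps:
$\frac{1}{Y - 1890} = \frac{1}{-4437 - 1890} = \frac{1}{-6327} = - \frac{1}{6327}$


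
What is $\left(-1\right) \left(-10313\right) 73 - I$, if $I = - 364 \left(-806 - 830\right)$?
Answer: $157345$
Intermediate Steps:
$I = 595504$ ($I = \left(-364\right) \left(-1636\right) = 595504$)
$\left(-1\right) \left(-10313\right) 73 - I = \left(-1\right) \left(-10313\right) 73 - 595504 = 10313 \cdot 73 - 595504 = 752849 - 595504 = 157345$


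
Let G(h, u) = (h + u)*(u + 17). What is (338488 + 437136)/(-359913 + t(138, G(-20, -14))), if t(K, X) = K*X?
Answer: -775624/373989 ≈ -2.0739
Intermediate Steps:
G(h, u) = (17 + u)*(h + u) (G(h, u) = (h + u)*(17 + u) = (17 + u)*(h + u))
(338488 + 437136)/(-359913 + t(138, G(-20, -14))) = (338488 + 437136)/(-359913 + 138*((-14)² + 17*(-20) + 17*(-14) - 20*(-14))) = 775624/(-359913 + 138*(196 - 340 - 238 + 280)) = 775624/(-359913 + 138*(-102)) = 775624/(-359913 - 14076) = 775624/(-373989) = 775624*(-1/373989) = -775624/373989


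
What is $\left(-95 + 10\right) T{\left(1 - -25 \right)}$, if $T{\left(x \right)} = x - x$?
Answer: $0$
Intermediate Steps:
$T{\left(x \right)} = 0$
$\left(-95 + 10\right) T{\left(1 - -25 \right)} = \left(-95 + 10\right) 0 = \left(-85\right) 0 = 0$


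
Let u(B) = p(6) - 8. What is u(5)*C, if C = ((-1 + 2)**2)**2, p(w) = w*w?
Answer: 28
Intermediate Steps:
p(w) = w**2
u(B) = 28 (u(B) = 6**2 - 8 = 36 - 8 = 28)
C = 1 (C = (1**2)**2 = 1**2 = 1)
u(5)*C = 28*1 = 28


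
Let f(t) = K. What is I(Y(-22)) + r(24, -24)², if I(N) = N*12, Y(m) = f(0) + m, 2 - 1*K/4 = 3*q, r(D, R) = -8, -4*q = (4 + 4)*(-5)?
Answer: -1544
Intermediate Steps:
q = 10 (q = -(4 + 4)*(-5)/4 = -2*(-5) = -¼*(-40) = 10)
K = -112 (K = 8 - 12*10 = 8 - 4*30 = 8 - 120 = -112)
f(t) = -112
Y(m) = -112 + m
I(N) = 12*N
I(Y(-22)) + r(24, -24)² = 12*(-112 - 22) + (-8)² = 12*(-134) + 64 = -1608 + 64 = -1544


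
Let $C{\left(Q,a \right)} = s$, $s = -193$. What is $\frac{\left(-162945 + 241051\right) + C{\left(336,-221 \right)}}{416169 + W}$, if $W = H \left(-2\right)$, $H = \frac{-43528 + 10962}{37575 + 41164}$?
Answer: $\frac{6134791707}{32768796023} \approx 0.18721$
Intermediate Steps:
$H = - \frac{32566}{78739} \approx -0.41359$
$C{\left(Q,a \right)} = -193$
$W = \frac{65132}{78739}$ ($W = \left(- \frac{32566}{78739}\right) \left(-2\right) = \frac{65132}{78739} \approx 0.82719$)
$\frac{\left(-162945 + 241051\right) + C{\left(336,-221 \right)}}{416169 + W} = \frac{\left(-162945 + 241051\right) - 193}{416169 + \frac{65132}{78739}} = \frac{78106 - 193}{\frac{32768796023}{78739}} = 77913 \cdot \frac{78739}{32768796023} = \frac{6134791707}{32768796023}$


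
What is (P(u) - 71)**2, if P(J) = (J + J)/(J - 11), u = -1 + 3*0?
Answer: 180625/36 ≈ 5017.4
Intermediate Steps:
u = -1 (u = -1 + 0 = -1)
P(J) = 2*J/(-11 + J) (P(J) = (2*J)/(-11 + J) = 2*J/(-11 + J))
(P(u) - 71)**2 = (2*(-1)/(-11 - 1) - 71)**2 = (2*(-1)/(-12) - 71)**2 = (2*(-1)*(-1/12) - 71)**2 = (1/6 - 71)**2 = (-425/6)**2 = 180625/36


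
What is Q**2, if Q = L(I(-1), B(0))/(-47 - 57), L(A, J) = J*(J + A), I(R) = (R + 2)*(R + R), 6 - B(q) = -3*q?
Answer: 9/169 ≈ 0.053254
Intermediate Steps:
B(q) = 6 + 3*q (B(q) = 6 - (-3)*q = 6 + 3*q)
I(R) = 2*R*(2 + R) (I(R) = (2 + R)*(2*R) = 2*R*(2 + R))
L(A, J) = J*(A + J)
Q = -3/13 (Q = ((6 + 3*0)*(2*(-1)*(2 - 1) + (6 + 3*0)))/(-47 - 57) = ((6 + 0)*(2*(-1)*1 + (6 + 0)))/(-104) = (6*(-2 + 6))*(-1/104) = (6*4)*(-1/104) = 24*(-1/104) = -3/13 ≈ -0.23077)
Q**2 = (-3/13)**2 = 9/169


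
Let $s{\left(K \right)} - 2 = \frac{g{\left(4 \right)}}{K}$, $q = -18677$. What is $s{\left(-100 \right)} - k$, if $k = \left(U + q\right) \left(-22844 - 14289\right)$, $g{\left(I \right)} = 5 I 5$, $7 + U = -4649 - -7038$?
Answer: $-605082234$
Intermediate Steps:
$U = 2382$ ($U = -7 - -2389 = -7 + \left(-4649 + 7038\right) = -7 + 2389 = 2382$)
$g{\left(I \right)} = 25 I$
$k = 605082235$ ($k = \left(2382 - 18677\right) \left(-22844 - 14289\right) = \left(-16295\right) \left(-37133\right) = 605082235$)
$s{\left(K \right)} = 2 + \frac{100}{K}$ ($s{\left(K \right)} = 2 + \frac{25 \cdot 4}{K} = 2 + \frac{100}{K}$)
$s{\left(-100 \right)} - k = \left(2 + \frac{100}{-100}\right) - 605082235 = \left(2 + 100 \left(- \frac{1}{100}\right)\right) - 605082235 = \left(2 - 1\right) - 605082235 = 1 - 605082235 = -605082234$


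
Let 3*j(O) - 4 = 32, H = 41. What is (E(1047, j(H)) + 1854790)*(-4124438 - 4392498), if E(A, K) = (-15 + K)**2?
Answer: -15797204375864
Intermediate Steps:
j(O) = 12 (j(O) = 4/3 + (1/3)*32 = 4/3 + 32/3 = 12)
(E(1047, j(H)) + 1854790)*(-4124438 - 4392498) = ((-15 + 12)**2 + 1854790)*(-4124438 - 4392498) = ((-3)**2 + 1854790)*(-8516936) = (9 + 1854790)*(-8516936) = 1854799*(-8516936) = -15797204375864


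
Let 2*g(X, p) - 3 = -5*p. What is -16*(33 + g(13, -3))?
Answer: -672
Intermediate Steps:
g(X, p) = 3/2 - 5*p/2 (g(X, p) = 3/2 + (-5*p)/2 = 3/2 - 5*p/2)
-16*(33 + g(13, -3)) = -16*(33 + (3/2 - 5/2*(-3))) = -16*(33 + (3/2 + 15/2)) = -16*(33 + 9) = -16*42 = -672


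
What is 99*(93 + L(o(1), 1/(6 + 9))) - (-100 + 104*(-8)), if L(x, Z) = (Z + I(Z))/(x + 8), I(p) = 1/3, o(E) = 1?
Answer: 50717/5 ≈ 10143.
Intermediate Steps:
I(p) = ⅓
L(x, Z) = (⅓ + Z)/(8 + x) (L(x, Z) = (Z + ⅓)/(x + 8) = (⅓ + Z)/(8 + x))
99*(93 + L(o(1), 1/(6 + 9))) - (-100 + 104*(-8)) = 99*(93 + (⅓ + 1/(6 + 9))/(8 + 1)) - (-100 + 104*(-8)) = 99*(93 + (⅓ + 1/15)/9) - (-100 - 832) = 99*(93 + (⅓ + 1/15)/9) - 1*(-932) = 99*(93 + (⅑)*(⅖)) + 932 = 99*(93 + 2/45) + 932 = 99*(4187/45) + 932 = 46057/5 + 932 = 50717/5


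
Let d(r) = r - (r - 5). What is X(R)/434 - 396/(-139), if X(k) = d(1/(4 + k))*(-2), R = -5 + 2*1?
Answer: 85237/30163 ≈ 2.8259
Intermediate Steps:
R = -3 (R = -5 + 2 = -3)
d(r) = 5 (d(r) = r - (-5 + r) = r + (5 - r) = 5)
X(k) = -10 (X(k) = 5*(-2) = -10)
X(R)/434 - 396/(-139) = -10/434 - 396/(-139) = -10*1/434 - 396*(-1/139) = -5/217 + 396/139 = 85237/30163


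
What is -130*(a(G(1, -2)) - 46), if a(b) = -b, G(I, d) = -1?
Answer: 5850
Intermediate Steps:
-130*(a(G(1, -2)) - 46) = -130*(-1*(-1) - 46) = -130*(1 - 46) = -130*(-45) = 5850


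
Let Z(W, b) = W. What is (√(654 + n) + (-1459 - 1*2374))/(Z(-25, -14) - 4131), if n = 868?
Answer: 3833/4156 - √1522/4156 ≈ 0.91289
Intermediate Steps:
(√(654 + n) + (-1459 - 1*2374))/(Z(-25, -14) - 4131) = (√(654 + 868) + (-1459 - 1*2374))/(-25 - 4131) = (√1522 + (-1459 - 2374))/(-4156) = (√1522 - 3833)*(-1/4156) = (-3833 + √1522)*(-1/4156) = 3833/4156 - √1522/4156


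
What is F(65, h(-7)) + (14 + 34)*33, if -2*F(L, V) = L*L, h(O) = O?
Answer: -1057/2 ≈ -528.50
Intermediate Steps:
F(L, V) = -L²/2 (F(L, V) = -L*L/2 = -L²/2)
F(65, h(-7)) + (14 + 34)*33 = -½*65² + (14 + 34)*33 = -½*4225 + 48*33 = -4225/2 + 1584 = -1057/2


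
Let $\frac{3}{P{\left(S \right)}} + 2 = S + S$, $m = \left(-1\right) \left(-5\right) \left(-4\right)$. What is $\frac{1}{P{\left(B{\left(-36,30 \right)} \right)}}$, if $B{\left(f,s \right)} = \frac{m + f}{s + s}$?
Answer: $- \frac{58}{45} \approx -1.2889$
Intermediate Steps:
$m = -20$ ($m = 5 \left(-4\right) = -20$)
$B{\left(f,s \right)} = \frac{-20 + f}{2 s}$ ($B{\left(f,s \right)} = \frac{-20 + f}{s + s} = \frac{-20 + f}{2 s}$)
$P{\left(S \right)} = \frac{3}{-2 + 2 S}$ ($P{\left(S \right)} = \frac{3}{-2 + \left(S + S\right)} = \frac{3}{-2 + 2 S}$)
$\frac{1}{P{\left(B{\left(-36,30 \right)} \right)}} = \frac{1}{\frac{3}{2} \frac{1}{-1 + \frac{-20 - 36}{2 \cdot 30}}} = \frac{1}{\frac{3}{2} \frac{1}{-1 + \frac{1}{2} \cdot \frac{1}{30} \left(-56\right)}} = \frac{1}{\frac{3}{2} \frac{1}{-1 - \frac{14}{15}}} = \frac{1}{\frac{3}{2} \frac{1}{- \frac{29}{15}}} = \frac{1}{\frac{3}{2} \left(- \frac{15}{29}\right)} = \frac{1}{- \frac{45}{58}} = - \frac{58}{45}$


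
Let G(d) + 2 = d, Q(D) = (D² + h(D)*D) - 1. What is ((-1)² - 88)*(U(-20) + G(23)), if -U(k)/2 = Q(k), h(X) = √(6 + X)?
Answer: 67599 - 3480*I*√14 ≈ 67599.0 - 13021.0*I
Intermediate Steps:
Q(D) = -1 + D² + D*√(6 + D) (Q(D) = (D² + √(6 + D)*D) - 1 = (D² + D*√(6 + D)) - 1 = -1 + D² + D*√(6 + D))
U(k) = 2 - 2*k² - 2*k*√(6 + k) (U(k) = -2*(-1 + k² + k*√(6 + k)) = 2 - 2*k² - 2*k*√(6 + k))
G(d) = -2 + d
((-1)² - 88)*(U(-20) + G(23)) = ((-1)² - 88)*((2 - 2*(-20)² - 2*(-20)*√(6 - 20)) + (-2 + 23)) = (1 - 88)*((2 - 2*400 - 2*(-20)*√(-14)) + 21) = -87*((2 - 800 - 2*(-20)*I*√14) + 21) = -87*((2 - 800 + 40*I*√14) + 21) = -87*((-798 + 40*I*√14) + 21) = -87*(-777 + 40*I*√14) = 67599 - 3480*I*√14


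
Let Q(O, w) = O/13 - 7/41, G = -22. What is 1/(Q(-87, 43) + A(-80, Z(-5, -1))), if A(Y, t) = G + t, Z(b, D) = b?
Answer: -533/18049 ≈ -0.029531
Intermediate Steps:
Q(O, w) = -7/41 + O/13 (Q(O, w) = O*(1/13) - 7*1/41 = O/13 - 7/41 = -7/41 + O/13)
A(Y, t) = -22 + t
1/(Q(-87, 43) + A(-80, Z(-5, -1))) = 1/((-7/41 + (1/13)*(-87)) + (-22 - 5)) = 1/((-7/41 - 87/13) - 27) = 1/(-3658/533 - 27) = 1/(-18049/533) = -533/18049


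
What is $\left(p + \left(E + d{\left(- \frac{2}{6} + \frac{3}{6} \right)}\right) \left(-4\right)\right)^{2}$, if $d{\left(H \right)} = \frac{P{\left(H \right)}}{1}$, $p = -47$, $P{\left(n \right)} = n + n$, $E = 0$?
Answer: $\frac{21025}{9} \approx 2336.1$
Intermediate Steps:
$P{\left(n \right)} = 2 n$
$d{\left(H \right)} = 2 H$ ($d{\left(H \right)} = \frac{2 H}{1} = 2 H 1 = 2 H$)
$\left(p + \left(E + d{\left(- \frac{2}{6} + \frac{3}{6} \right)}\right) \left(-4\right)\right)^{2} = \left(-47 + \left(0 + 2 \left(- \frac{2}{6} + \frac{3}{6}\right)\right) \left(-4\right)\right)^{2} = \left(-47 + \left(0 + 2 \left(\left(-2\right) \frac{1}{6} + 3 \cdot \frac{1}{6}\right)\right) \left(-4\right)\right)^{2} = \left(-47 + \left(0 + 2 \left(- \frac{1}{3} + \frac{1}{2}\right)\right) \left(-4\right)\right)^{2} = \left(-47 + \left(0 + 2 \cdot \frac{1}{6}\right) \left(-4\right)\right)^{2} = \left(-47 + \left(0 + \frac{1}{3}\right) \left(-4\right)\right)^{2} = \left(-47 + \frac{1}{3} \left(-4\right)\right)^{2} = \left(-47 - \frac{4}{3}\right)^{2} = \left(- \frac{145}{3}\right)^{2} = \frac{21025}{9}$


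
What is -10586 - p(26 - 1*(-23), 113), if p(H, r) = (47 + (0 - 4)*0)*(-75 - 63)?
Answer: -4100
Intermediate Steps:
p(H, r) = -6486 (p(H, r) = (47 - 4*0)*(-138) = (47 + 0)*(-138) = 47*(-138) = -6486)
-10586 - p(26 - 1*(-23), 113) = -10586 - 1*(-6486) = -10586 + 6486 = -4100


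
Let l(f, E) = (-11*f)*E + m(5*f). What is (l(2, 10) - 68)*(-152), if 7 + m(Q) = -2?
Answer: 45144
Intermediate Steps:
m(Q) = -9 (m(Q) = -7 - 2 = -9)
l(f, E) = -9 - 11*E*f (l(f, E) = (-11*f)*E - 9 = -11*E*f - 9 = -9 - 11*E*f)
(l(2, 10) - 68)*(-152) = ((-9 - 11*10*2) - 68)*(-152) = ((-9 - 220) - 68)*(-152) = (-229 - 68)*(-152) = -297*(-152) = 45144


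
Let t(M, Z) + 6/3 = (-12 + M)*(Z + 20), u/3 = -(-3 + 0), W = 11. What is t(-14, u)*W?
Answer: -8316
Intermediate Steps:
u = 9 (u = 3*(-(-3 + 0)) = 3*(-1*(-3)) = 3*3 = 9)
t(M, Z) = -2 + (-12 + M)*(20 + Z) (t(M, Z) = -2 + (-12 + M)*(Z + 20) = -2 + (-12 + M)*(20 + Z))
t(-14, u)*W = (-242 - 12*9 + 20*(-14) - 14*9)*11 = (-242 - 108 - 280 - 126)*11 = -756*11 = -8316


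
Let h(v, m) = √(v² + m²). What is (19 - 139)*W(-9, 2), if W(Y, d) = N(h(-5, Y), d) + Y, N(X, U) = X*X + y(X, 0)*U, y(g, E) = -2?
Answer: -11160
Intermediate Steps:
h(v, m) = √(m² + v²)
N(X, U) = X² - 2*U (N(X, U) = X*X - 2*U = X² - 2*U)
W(Y, d) = 25 + Y + Y² - 2*d (W(Y, d) = ((√(Y² + (-5)²))² - 2*d) + Y = ((√(Y² + 25))² - 2*d) + Y = ((√(25 + Y²))² - 2*d) + Y = ((25 + Y²) - 2*d) + Y = (25 + Y² - 2*d) + Y = 25 + Y + Y² - 2*d)
(19 - 139)*W(-9, 2) = (19 - 139)*(25 - 9 + (-9)² - 2*2) = -120*(25 - 9 + 81 - 4) = -120*93 = -11160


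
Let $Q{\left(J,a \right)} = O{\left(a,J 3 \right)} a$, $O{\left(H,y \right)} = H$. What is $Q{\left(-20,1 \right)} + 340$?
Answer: $341$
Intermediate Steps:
$Q{\left(J,a \right)} = a^{2}$ ($Q{\left(J,a \right)} = a a = a^{2}$)
$Q{\left(-20,1 \right)} + 340 = 1^{2} + 340 = 1 + 340 = 341$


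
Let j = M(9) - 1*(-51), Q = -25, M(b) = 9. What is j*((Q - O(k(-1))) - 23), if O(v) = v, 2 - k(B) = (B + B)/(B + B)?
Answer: -2940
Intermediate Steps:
k(B) = 1 (k(B) = 2 - (B + B)/(B + B) = 2 - 2*B/(2*B) = 2 - 2*B*1/(2*B) = 2 - 1*1 = 2 - 1 = 1)
j = 60 (j = 9 - 1*(-51) = 9 + 51 = 60)
j*((Q - O(k(-1))) - 23) = 60*((-25 - 1*1) - 23) = 60*((-25 - 1) - 23) = 60*(-26 - 23) = 60*(-49) = -2940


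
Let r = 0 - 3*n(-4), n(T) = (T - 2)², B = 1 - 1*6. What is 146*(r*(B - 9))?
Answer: 220752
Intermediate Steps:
B = -5 (B = 1 - 6 = -5)
n(T) = (-2 + T)²
r = -108 (r = 0 - 3*(-2 - 4)² = 0 - 3*(-6)² = 0 - 3*36 = 0 - 108 = -108)
146*(r*(B - 9)) = 146*(-108*(-5 - 9)) = 146*(-108*(-14)) = 146*1512 = 220752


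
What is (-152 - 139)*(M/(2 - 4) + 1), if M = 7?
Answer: 1455/2 ≈ 727.50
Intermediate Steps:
(-152 - 139)*(M/(2 - 4) + 1) = (-152 - 139)*(7/(2 - 4) + 1) = -291*(7/(-2) + 1) = -291*(7*(-½) + 1) = -291*(-7/2 + 1) = -291*(-5/2) = 1455/2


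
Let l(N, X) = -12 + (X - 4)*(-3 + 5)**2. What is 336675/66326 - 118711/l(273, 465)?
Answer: -3628418593/60754616 ≈ -59.723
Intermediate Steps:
l(N, X) = -28 + 4*X (l(N, X) = -12 + (-4 + X)*2**2 = -12 + (-4 + X)*4 = -12 + (-16 + 4*X) = -28 + 4*X)
336675/66326 - 118711/l(273, 465) = 336675/66326 - 118711/(-28 + 4*465) = 336675*(1/66326) - 118711/(-28 + 1860) = 336675/66326 - 118711/1832 = -3628418593/60754616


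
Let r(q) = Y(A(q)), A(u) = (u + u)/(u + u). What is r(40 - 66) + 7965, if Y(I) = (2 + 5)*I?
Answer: 7972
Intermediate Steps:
A(u) = 1 (A(u) = (2*u)/((2*u)) = (2*u)*(1/(2*u)) = 1)
Y(I) = 7*I
r(q) = 7 (r(q) = 7*1 = 7)
r(40 - 66) + 7965 = 7 + 7965 = 7972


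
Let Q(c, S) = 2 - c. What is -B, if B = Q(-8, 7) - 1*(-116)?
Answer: -126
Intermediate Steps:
B = 126 (B = (2 - 1*(-8)) - 1*(-116) = (2 + 8) + 116 = 10 + 116 = 126)
-B = -1*126 = -126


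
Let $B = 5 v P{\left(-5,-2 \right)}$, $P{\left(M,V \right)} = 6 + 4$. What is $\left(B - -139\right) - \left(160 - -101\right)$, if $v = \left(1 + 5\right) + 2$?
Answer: $278$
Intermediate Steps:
$v = 8$ ($v = 6 + 2 = 8$)
$P{\left(M,V \right)} = 10$
$B = 400$ ($B = 5 \cdot 8 \cdot 10 = 40 \cdot 10 = 400$)
$\left(B - -139\right) - \left(160 - -101\right) = \left(400 - -139\right) - \left(160 - -101\right) = \left(400 + 139\right) - \left(160 + 101\right) = 539 - 261 = 278$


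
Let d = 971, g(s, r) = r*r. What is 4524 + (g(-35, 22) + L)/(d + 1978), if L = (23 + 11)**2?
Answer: 13342916/2949 ≈ 4524.6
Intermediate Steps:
g(s, r) = r**2
L = 1156 (L = 34**2 = 1156)
4524 + (g(-35, 22) + L)/(d + 1978) = 4524 + (22**2 + 1156)/(971 + 1978) = 4524 + (484 + 1156)/2949 = 4524 + 1640*(1/2949) = 4524 + 1640/2949 = 13342916/2949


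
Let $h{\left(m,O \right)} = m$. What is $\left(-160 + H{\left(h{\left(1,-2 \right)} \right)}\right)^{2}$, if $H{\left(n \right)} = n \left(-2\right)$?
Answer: $26244$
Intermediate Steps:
$H{\left(n \right)} = - 2 n$
$\left(-160 + H{\left(h{\left(1,-2 \right)} \right)}\right)^{2} = \left(-160 - 2\right)^{2} = \left(-162\right)^{2} = 26244$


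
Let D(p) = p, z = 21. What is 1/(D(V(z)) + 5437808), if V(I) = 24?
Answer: 1/5437832 ≈ 1.8390e-7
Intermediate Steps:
1/(D(V(z)) + 5437808) = 1/(24 + 5437808) = 1/5437832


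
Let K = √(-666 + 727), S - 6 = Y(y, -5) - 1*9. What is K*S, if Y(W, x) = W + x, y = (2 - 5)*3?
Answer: -17*√61 ≈ -132.77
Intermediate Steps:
y = -9 (y = -3*3 = -9)
S = -17 (S = 6 + ((-9 - 5) - 1*9) = 6 + (-14 - 9) = 6 - 23 = -17)
K = √61 ≈ 7.8102
K*S = √61*(-17) = -17*√61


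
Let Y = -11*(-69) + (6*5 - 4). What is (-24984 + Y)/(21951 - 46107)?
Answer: 24199/24156 ≈ 1.0018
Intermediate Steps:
Y = 785 (Y = 759 + (30 - 4) = 759 + 26 = 785)
(-24984 + Y)/(21951 - 46107) = (-24984 + 785)/(21951 - 46107) = -24199/(-24156) = -24199*(-1/24156) = 24199/24156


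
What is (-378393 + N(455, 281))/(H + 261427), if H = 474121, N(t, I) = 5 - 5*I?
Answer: -379793/735548 ≈ -0.51634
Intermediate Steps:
(-378393 + N(455, 281))/(H + 261427) = (-378393 + (5 - 5*281))/(474121 + 261427) = (-378393 + (5 - 1405))/735548 = (-378393 - 1400)*(1/735548) = -379793*1/735548 = -379793/735548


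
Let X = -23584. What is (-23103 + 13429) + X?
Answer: -33258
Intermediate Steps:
(-23103 + 13429) + X = (-23103 + 13429) - 23584 = -9674 - 23584 = -33258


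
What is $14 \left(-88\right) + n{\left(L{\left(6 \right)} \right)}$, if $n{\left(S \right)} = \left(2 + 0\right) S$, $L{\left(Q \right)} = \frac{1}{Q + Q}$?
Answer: $- \frac{7391}{6} \approx -1231.8$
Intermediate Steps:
$L{\left(Q \right)} = \frac{1}{2 Q}$
$n{\left(S \right)} = 2 S$
$14 \left(-88\right) + n{\left(L{\left(6 \right)} \right)} = 14 \left(-88\right) + 2 \frac{1}{2 \cdot 6} = -1232 + 2 \cdot \frac{1}{2} \cdot \frac{1}{6} = -1232 + 2 \cdot \frac{1}{12} = -1232 + \frac{1}{6} = - \frac{7391}{6}$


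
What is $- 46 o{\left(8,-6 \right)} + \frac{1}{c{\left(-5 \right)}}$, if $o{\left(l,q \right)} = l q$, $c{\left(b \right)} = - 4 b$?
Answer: $\frac{44161}{20} \approx 2208.1$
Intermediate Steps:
$- 46 o{\left(8,-6 \right)} + \frac{1}{c{\left(-5 \right)}} = - 46 \cdot 8 \left(-6\right) + \frac{1}{\left(-4\right) \left(-5\right)} = \left(-46\right) \left(-48\right) + \frac{1}{20} = 2208 + \frac{1}{20} = \frac{44161}{20}$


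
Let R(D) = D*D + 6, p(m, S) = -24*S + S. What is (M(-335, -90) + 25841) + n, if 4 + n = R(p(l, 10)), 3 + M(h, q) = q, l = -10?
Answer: 78650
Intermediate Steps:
M(h, q) = -3 + q
p(m, S) = -23*S
R(D) = 6 + D**2 (R(D) = D**2 + 6 = 6 + D**2)
n = 52902 (n = -4 + (6 + (-23*10)**2) = -4 + (6 + (-230)**2) = -4 + (6 + 52900) = -4 + 52906 = 52902)
(M(-335, -90) + 25841) + n = ((-3 - 90) + 25841) + 52902 = (-93 + 25841) + 52902 = 25748 + 52902 = 78650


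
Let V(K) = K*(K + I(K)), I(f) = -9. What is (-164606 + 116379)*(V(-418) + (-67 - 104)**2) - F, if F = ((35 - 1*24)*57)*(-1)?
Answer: -10018049402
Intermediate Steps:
V(K) = K*(-9 + K) (V(K) = K*(K - 9) = K*(-9 + K))
F = -627 (F = ((35 - 24)*57)*(-1) = (11*57)*(-1) = 627*(-1) = -627)
(-164606 + 116379)*(V(-418) + (-67 - 104)**2) - F = (-164606 + 116379)*(-418*(-9 - 418) + (-67 - 104)**2) - 1*(-627) = -48227*(-418*(-427) + (-171)**2) + 627 = -48227*(178486 + 29241) + 627 = -48227*207727 + 627 = -10018050029 + 627 = -10018049402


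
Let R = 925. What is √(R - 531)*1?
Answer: √394 ≈ 19.849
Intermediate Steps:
√(R - 531)*1 = √(925 - 531)*1 = √394*1 = √394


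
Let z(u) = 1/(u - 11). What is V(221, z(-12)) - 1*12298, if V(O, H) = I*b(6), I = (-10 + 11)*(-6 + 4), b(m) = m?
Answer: -12310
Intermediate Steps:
z(u) = 1/(-11 + u)
I = -2 (I = 1*(-2) = -2)
V(O, H) = -12 (V(O, H) = -2*6 = -12)
V(221, z(-12)) - 1*12298 = -12 - 1*12298 = -12 - 12298 = -12310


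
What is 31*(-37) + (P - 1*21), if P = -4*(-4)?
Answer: -1152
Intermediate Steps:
P = 16
31*(-37) + (P - 1*21) = 31*(-37) + (16 - 1*21) = -1147 + (16 - 21) = -1147 - 5 = -1152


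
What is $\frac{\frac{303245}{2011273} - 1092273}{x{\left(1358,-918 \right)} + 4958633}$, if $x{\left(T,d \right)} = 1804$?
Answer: $- \frac{2196858890284}{9976793006301} \approx -0.2202$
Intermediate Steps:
$\frac{\frac{303245}{2011273} - 1092273}{x{\left(1358,-918 \right)} + 4958633} = \frac{\frac{303245}{2011273} - 1092273}{1804 + 4958633} = \frac{303245 \cdot \frac{1}{2011273} - 1092273}{4960437} = \left(\frac{303245}{2011273} - 1092273\right) \frac{1}{4960437} = \left(- \frac{2196858890284}{2011273}\right) \frac{1}{4960437} = - \frac{2196858890284}{9976793006301}$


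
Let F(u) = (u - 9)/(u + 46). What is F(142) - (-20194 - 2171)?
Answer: 4204753/188 ≈ 22366.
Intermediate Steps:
F(u) = (-9 + u)/(46 + u)
F(142) - (-20194 - 2171) = (-9 + 142)/(46 + 142) - (-20194 - 2171) = 133/188 - 1*(-22365) = (1/188)*133 + 22365 = 133/188 + 22365 = 4204753/188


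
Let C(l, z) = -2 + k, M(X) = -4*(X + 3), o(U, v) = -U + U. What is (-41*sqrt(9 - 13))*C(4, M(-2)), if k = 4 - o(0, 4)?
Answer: -164*I ≈ -164.0*I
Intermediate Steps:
o(U, v) = 0
k = 4 (k = 4 - 1*0 = 4 + 0 = 4)
M(X) = -12 - 4*X (M(X) = -4*(3 + X) = -12 - 4*X)
C(l, z) = 2 (C(l, z) = -2 + 4 = 2)
(-41*sqrt(9 - 13))*C(4, M(-2)) = -41*sqrt(9 - 13)*2 = -82*I*2 = -164*I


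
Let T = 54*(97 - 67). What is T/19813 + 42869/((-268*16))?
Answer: -842416937/84958144 ≈ -9.9157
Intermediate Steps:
T = 1620 (T = 54*30 = 1620)
T/19813 + 42869/((-268*16)) = 1620/19813 + 42869/((-268*16)) = 1620*(1/19813) + 42869/(-4288) = 1620/19813 + 42869*(-1/4288) = 1620/19813 - 42869/4288 = -842416937/84958144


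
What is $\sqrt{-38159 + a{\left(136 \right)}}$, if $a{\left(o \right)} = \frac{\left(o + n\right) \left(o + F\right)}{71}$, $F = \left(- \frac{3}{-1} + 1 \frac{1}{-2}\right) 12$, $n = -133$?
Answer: $\frac{i \sqrt{192324161}}{71} \approx 195.33 i$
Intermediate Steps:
$F = 30$ ($F = \left(\left(-3\right) \left(-1\right) + 1 \left(- \frac{1}{2}\right)\right) 12 = \left(3 - \frac{1}{2}\right) 12 = \frac{5}{2} \cdot 12 = 30$)
$a{\left(o \right)} = \frac{\left(-133 + o\right) \left(30 + o\right)}{71}$ ($a{\left(o \right)} = \frac{\left(o - 133\right) \left(o + 30\right)}{71} = \left(-133 + o\right) \left(30 + o\right) \frac{1}{71} = \frac{\left(-133 + o\right) \left(30 + o\right)}{71}$)
$\sqrt{-38159 + a{\left(136 \right)}} = \sqrt{-38159 - \left(\frac{17998}{71} - \frac{18496}{71}\right)} = \sqrt{-38159 - - \frac{498}{71}} = \sqrt{-38159 + \frac{498}{71}} = \sqrt{- \frac{2708791}{71}} = \frac{i \sqrt{192324161}}{71}$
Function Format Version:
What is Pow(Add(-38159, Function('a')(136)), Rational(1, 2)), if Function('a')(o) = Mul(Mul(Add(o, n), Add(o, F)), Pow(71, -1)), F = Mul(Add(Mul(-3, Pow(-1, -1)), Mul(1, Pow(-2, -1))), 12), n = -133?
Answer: Mul(Rational(1, 71), I, Pow(192324161, Rational(1, 2))) ≈ Mul(195.33, I)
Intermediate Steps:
F = 30 (F = Mul(Add(Mul(-3, -1), Mul(1, Rational(-1, 2))), 12) = Mul(Add(3, Rational(-1, 2)), 12) = Mul(Rational(5, 2), 12) = 30)
Function('a')(o) = Mul(Rational(1, 71), Add(-133, o), Add(30, o)) (Function('a')(o) = Mul(Mul(Add(o, -133), Add(o, 30)), Pow(71, -1)) = Mul(Mul(Add(-133, o), Add(30, o)), Rational(1, 71)) = Mul(Rational(1, 71), Add(-133, o), Add(30, o)))
Pow(Add(-38159, Function('a')(136)), Rational(1, 2)) = Pow(Add(-38159, Add(Rational(-3990, 71), Mul(Rational(-103, 71), 136), Mul(Rational(1, 71), Pow(136, 2)))), Rational(1, 2)) = Pow(Add(-38159, Add(Rational(-3990, 71), Rational(-14008, 71), Mul(Rational(1, 71), 18496))), Rational(1, 2)) = Pow(Add(-38159, Add(Rational(-3990, 71), Rational(-14008, 71), Rational(18496, 71))), Rational(1, 2)) = Pow(Add(-38159, Rational(498, 71)), Rational(1, 2)) = Pow(Rational(-2708791, 71), Rational(1, 2)) = Mul(Rational(1, 71), I, Pow(192324161, Rational(1, 2)))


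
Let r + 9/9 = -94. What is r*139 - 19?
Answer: -13224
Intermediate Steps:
r = -95 (r = -1 - 94 = -95)
r*139 - 19 = -95*139 - 19 = -13205 - 19 = -13224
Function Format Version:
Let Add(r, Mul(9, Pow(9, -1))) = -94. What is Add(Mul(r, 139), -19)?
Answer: -13224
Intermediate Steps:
r = -95 (r = Add(-1, -94) = -95)
Add(Mul(r, 139), -19) = Add(Mul(-95, 139), -19) = Add(-13205, -19) = -13224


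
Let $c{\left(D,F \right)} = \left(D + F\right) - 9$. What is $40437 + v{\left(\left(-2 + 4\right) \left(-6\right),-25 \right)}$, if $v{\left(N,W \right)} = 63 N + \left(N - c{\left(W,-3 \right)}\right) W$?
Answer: $39056$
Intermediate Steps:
$c{\left(D,F \right)} = -9 + D + F$
$v{\left(N,W \right)} = 63 N + W \left(12 + N - W\right)$ ($v{\left(N,W \right)} = 63 N + \left(N - \left(-9 + W - 3\right)\right) W = 63 N + \left(N - \left(-12 + W\right)\right) W = 63 N + \left(12 + N - W\right) W = 63 N + W \left(12 + N - W\right)$)
$40437 + v{\left(\left(-2 + 4\right) \left(-6\right),-25 \right)} = 40437 + \left(63 \left(-2 + 4\right) \left(-6\right) + \left(-2 + 4\right) \left(-6\right) \left(-25\right) - - 25 \left(-12 - 25\right)\right) = 40437 + \left(63 \cdot 2 \left(-6\right) + 2 \left(-6\right) \left(-25\right) - \left(-25\right) \left(-37\right)\right) = 40437 - 1381 = 39056$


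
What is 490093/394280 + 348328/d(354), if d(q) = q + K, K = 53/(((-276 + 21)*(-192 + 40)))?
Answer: 5329975098070049/5409952548040 ≈ 985.22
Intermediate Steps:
K = 53/38760 (K = 53/((-255*(-152))) = 53/38760 ≈ 0.0013674)
d(q) = 53/38760 + q (d(q) = q + 53/38760 = 53/38760 + q)
490093/394280 + 348328/d(354) = 490093/394280 + 348328/(53/38760 + 354) = 490093*(1/394280) + 348328/(13721093/38760) = 490093/394280 + 348328*(38760/13721093) = 490093/394280 + 13501193280/13721093 = 5329975098070049/5409952548040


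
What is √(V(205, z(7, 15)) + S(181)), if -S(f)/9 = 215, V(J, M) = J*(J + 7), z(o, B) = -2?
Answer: 5*√1661 ≈ 203.78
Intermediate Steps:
V(J, M) = J*(7 + J)
S(f) = -1935 (S(f) = -9*215 = -1935)
√(V(205, z(7, 15)) + S(181)) = √(205*(7 + 205) - 1935) = √(205*212 - 1935) = √(43460 - 1935) = √41525 = 5*√1661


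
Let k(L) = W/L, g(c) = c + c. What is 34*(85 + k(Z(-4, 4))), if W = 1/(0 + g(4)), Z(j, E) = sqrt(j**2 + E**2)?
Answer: 2890 + 17*sqrt(2)/32 ≈ 2890.8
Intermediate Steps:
Z(j, E) = sqrt(E**2 + j**2)
g(c) = 2*c
W = 1/8 (W = 1/(0 + 2*4) = 1/(0 + 8) = 1/8 ≈ 0.12500)
k(L) = 1/(8*L)
34*(85 + k(Z(-4, 4))) = 34*(85 + 1/(8*(sqrt(4**2 + (-4)**2)))) = 34*(85 + 1/(8*(sqrt(16 + 16)))) = 34*(85 + 1/(8*(sqrt(32)))) = 34*(85 + 1/(8*((4*sqrt(2))))) = 34*(85 + (sqrt(2)/8)/8) = 34*(85 + sqrt(2)/64) = 2890 + 17*sqrt(2)/32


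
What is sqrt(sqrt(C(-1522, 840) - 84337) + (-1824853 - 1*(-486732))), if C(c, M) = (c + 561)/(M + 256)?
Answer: sqrt(-100460772196 + 137*I*sqrt(25327001762))/274 ≈ 0.12553 + 1156.8*I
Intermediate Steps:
C(c, M) = (561 + c)/(256 + M)
sqrt(sqrt(C(-1522, 840) - 84337) + (-1824853 - 1*(-486732))) = sqrt(sqrt((561 - 1522)/(256 + 840) - 84337) + (-1824853 - 1*(-486732))) = sqrt(sqrt(-961/1096 - 84337) + (-1824853 + 486732)) = sqrt(sqrt((1/1096)*(-961) - 84337) - 1338121) = sqrt(sqrt(-961/1096 - 84337) - 1338121) = sqrt(sqrt(-92434313/1096) - 1338121) = sqrt(I*sqrt(25327001762)/548 - 1338121) = sqrt(-1338121 + I*sqrt(25327001762)/548)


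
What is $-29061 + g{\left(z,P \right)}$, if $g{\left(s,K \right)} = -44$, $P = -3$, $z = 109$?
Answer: $-29105$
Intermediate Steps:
$-29061 + g{\left(z,P \right)} = -29061 - 44 = -29105$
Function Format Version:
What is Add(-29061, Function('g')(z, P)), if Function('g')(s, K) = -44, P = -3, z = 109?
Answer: -29105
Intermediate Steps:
Add(-29061, Function('g')(z, P)) = Add(-29061, -44) = -29105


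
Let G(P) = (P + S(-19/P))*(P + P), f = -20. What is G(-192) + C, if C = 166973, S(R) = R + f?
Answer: 248343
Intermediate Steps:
S(R) = -20 + R (S(R) = R - 20 = -20 + R)
G(P) = 2*P*(-20 + P - 19/P) (G(P) = (P + (-20 - 19/P))*(P + P) = (-20 + P - 19/P)*(2*P) = 2*P*(-20 + P - 19/P))
G(-192) + C = (-38 + 2*(-192)*(-20 - 192)) + 166973 = (-38 + 2*(-192)*(-212)) + 166973 = (-38 + 81408) + 166973 = 81370 + 166973 = 248343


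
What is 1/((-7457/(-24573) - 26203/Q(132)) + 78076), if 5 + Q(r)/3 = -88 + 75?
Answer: 442314/34748870863 ≈ 1.2729e-5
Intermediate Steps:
Q(r) = -54 (Q(r) = -15 + 3*(-88 + 75) = -15 + 3*(-13) = -15 - 39 = -54)
1/((-7457/(-24573) - 26203/Q(132)) + 78076) = 1/((-7457/(-24573) - 26203/(-54)) + 78076) = 1/((-7457*(-1/24573) - 26203*(-1/54)) + 78076) = 1/((7457/24573 + 26203/54) + 78076) = 1/(214762999/442314 + 78076) = 1/(34748870863/442314) = 442314/34748870863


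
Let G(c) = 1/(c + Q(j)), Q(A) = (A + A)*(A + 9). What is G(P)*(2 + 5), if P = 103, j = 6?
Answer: 7/283 ≈ 0.024735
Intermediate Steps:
Q(A) = 2*A*(9 + A) (Q(A) = (2*A)*(9 + A) = 2*A*(9 + A))
G(c) = 1/(180 + c) (G(c) = 1/(c + 2*6*(9 + 6)) = 1/(c + 2*6*15) = 1/(c + 180) = 1/(180 + c))
G(P)*(2 + 5) = (2 + 5)/(180 + 103) = 7/283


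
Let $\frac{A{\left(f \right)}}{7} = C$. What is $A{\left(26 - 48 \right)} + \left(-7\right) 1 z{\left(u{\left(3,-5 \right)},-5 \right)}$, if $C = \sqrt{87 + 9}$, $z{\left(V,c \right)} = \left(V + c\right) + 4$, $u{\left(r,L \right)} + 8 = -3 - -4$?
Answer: $56 + 28 \sqrt{6} \approx 124.59$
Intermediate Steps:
$u{\left(r,L \right)} = -7$ ($u{\left(r,L \right)} = -8 - -1 = -8 + \left(-3 + 4\right) = -8 + 1 = -7$)
$z{\left(V,c \right)} = 4 + V + c$
$C = 4 \sqrt{6}$ ($C = \sqrt{96} = 4 \sqrt{6} \approx 9.798$)
$A{\left(f \right)} = 28 \sqrt{6}$ ($A{\left(f \right)} = 7 \cdot 4 \sqrt{6} = 28 \sqrt{6}$)
$A{\left(26 - 48 \right)} + \left(-7\right) 1 z{\left(u{\left(3,-5 \right)},-5 \right)} = 28 \sqrt{6} + \left(-7\right) 1 \left(4 - 7 - 5\right) = 28 \sqrt{6} - -56 = 28 \sqrt{6} + 56 = 56 + 28 \sqrt{6}$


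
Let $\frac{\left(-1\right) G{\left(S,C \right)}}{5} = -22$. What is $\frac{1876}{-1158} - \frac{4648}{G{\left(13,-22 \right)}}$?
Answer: $- \frac{1397186}{31845} \approx -43.875$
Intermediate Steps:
$G{\left(S,C \right)} = 110$ ($G{\left(S,C \right)} = \left(-5\right) \left(-22\right) = 110$)
$\frac{1876}{-1158} - \frac{4648}{G{\left(13,-22 \right)}} = \frac{1876}{-1158} - \frac{4648}{110} = 1876 \left(- \frac{1}{1158}\right) - \frac{2324}{55} = - \frac{938}{579} - \frac{2324}{55} = - \frac{1397186}{31845}$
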